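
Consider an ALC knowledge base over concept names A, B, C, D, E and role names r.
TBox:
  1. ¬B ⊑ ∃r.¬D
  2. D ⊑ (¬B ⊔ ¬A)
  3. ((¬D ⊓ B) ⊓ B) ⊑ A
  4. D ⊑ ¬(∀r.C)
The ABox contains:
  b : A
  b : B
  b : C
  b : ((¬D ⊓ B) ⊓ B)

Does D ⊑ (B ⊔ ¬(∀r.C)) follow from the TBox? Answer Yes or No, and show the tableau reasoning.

1. D ⊑ (B ⊔ ¬(∀r.C))  ⇔  (D ⊓ (¬B ⊓ ∀r.C)) unsat w.r.t. T
   all branches close; clash {C, ¬C} at an ∃-successor
2. Hence D ⊑ (B ⊔ ¬(∀r.C)): entailed.

Yes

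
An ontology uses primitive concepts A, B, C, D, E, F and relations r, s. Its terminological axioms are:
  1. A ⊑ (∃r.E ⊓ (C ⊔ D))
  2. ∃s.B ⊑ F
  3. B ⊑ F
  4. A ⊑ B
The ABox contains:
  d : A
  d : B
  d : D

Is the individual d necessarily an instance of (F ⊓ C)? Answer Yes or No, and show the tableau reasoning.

1. d : (F ⊓ C)?  L(d) = {A, B, D} ∪ {(¬F ⊔ ¬C)}
   apply at d: A⊑(∃r.E ⊓ (C ⊔ D)); B⊑F
   open: L(d) ⊇ {A, B, D, F, ¬C, …} (+ ∃-successors) — d ∉ (F ⊓ C) possible
2. Hence d : (F ⊓ C): not entailed.

No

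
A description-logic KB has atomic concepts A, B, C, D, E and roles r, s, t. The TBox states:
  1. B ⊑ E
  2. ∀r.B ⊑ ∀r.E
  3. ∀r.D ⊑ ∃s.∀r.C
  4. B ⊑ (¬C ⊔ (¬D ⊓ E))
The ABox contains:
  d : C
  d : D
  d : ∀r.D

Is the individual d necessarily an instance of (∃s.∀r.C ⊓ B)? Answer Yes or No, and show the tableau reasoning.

No

1. d : (∃s.∀r.C ⊓ B)?  L(d) = {C, D, ∀r.D} ∪ {(∀s.∃r.¬C ⊔ ¬B)}
   apply at d: ∀r.D⊑∃s.∀r.C
   open: L(d) ⊇ {C, D, ¬B, ∀r.D, ∃r.¬B, …} (+ ∃-successors) — d ∉ (∃s.∀r.C ⊓ B) possible
2. Hence d : (∃s.∀r.C ⊓ B): not entailed.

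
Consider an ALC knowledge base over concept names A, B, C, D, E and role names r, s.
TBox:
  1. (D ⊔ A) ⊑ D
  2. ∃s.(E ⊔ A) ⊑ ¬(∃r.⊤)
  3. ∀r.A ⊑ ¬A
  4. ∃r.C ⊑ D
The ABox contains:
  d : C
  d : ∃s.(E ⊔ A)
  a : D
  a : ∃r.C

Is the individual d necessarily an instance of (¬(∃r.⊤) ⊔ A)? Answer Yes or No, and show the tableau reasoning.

Yes

1. d : (¬(∃r.⊤) ⊔ A)?  L(d) = {C, ∃s.(E ⊔ A)} ∪ {(∃r.⊤ ⊓ ¬A)}
   clash ⊥ at an ∃-successor — d ∈ (¬(∃r.⊤) ⊔ A)
2. Hence d : (¬(∃r.⊤) ⊔ A): entailed.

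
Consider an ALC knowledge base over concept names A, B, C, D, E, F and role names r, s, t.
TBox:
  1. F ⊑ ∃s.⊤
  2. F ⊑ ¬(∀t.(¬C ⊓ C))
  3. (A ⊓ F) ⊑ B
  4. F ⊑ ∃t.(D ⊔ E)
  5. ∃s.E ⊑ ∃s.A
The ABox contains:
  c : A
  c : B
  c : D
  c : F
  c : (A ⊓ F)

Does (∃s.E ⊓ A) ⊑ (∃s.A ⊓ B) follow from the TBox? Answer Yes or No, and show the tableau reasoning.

1. (∃s.E ⊓ A) ⊑ (∃s.A ⊓ B)  ⇔  ((∃s.E ⊓ A) ⊓ (∀s.¬A ⊔ ¬B)) unsat w.r.t. T
   apply at x₀: ∃s.E⊑∃s.A
   open: L(x₀) ⊇ {A, ¬B, ¬F, ∃s.A, ∃s.E} (+ ∃-successors)
2. Hence (∃s.E ⊓ A) ⊑ (∃s.A ⊓ B): not entailed.

No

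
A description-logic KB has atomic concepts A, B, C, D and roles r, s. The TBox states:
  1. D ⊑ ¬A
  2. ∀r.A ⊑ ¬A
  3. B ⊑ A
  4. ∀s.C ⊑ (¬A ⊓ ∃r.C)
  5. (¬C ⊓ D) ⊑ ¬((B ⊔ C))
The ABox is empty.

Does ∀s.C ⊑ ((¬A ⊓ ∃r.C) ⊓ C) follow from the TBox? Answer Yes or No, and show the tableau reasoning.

1. ∀s.C ⊑ ((¬A ⊓ ∃r.C) ⊓ C)  ⇔  (∀s.C ⊓ ((A ⊔ ∀r.¬C) ⊔ ¬C)) unsat w.r.t. T
   apply at x₀: ∀s.C⊑(¬A ⊓ ∃r.C)
   open: L(x₀) ⊇ {¬A, ¬B, ¬C, ¬D, ∀s.C, …} (+ ∃-successors)
2. Hence ∀s.C ⊑ ((¬A ⊓ ∃r.C) ⊓ C): not entailed.

No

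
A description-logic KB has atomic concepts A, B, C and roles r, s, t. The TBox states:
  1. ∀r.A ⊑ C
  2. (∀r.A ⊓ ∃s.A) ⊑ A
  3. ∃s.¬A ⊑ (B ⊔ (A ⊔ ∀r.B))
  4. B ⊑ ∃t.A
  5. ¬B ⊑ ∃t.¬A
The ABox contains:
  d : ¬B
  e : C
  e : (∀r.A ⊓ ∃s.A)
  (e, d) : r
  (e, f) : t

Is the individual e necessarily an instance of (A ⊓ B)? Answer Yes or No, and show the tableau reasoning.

No

1. e : (A ⊓ B)?  L(e) = {C, (∀r.A ⊓ ∃s.A)} ∪ {(¬A ⊔ ¬B)}
   apply at e: (∀r.A ⊓ ∃s.A)⊑A
   open: L(e) ⊇ {A, C, ¬B, ∀r.A, ∀s.A, …} (+ ∃-successors) — e ∉ (A ⊓ B) possible
2. Hence e : (A ⊓ B): not entailed.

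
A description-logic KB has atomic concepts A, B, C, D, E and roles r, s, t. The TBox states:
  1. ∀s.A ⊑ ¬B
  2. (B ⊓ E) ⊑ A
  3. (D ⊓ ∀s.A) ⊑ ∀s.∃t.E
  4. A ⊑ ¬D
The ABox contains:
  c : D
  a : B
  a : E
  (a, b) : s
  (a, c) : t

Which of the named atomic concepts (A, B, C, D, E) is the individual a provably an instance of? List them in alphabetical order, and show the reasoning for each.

{A, B, E}

1. a : A?  L(a) = {B, E} ∪ {¬A}
   clash {A, ¬A} at a — a ∈ A
2. a : B?  L(a) = {B, E} ∪ {¬B}
   clash {B, ¬B} at a — a ∈ B
3. a : C?  L(a) = {B, E} ∪ {¬C}
   open: L(a) ⊇ {A, B, E, ¬C, ¬D, …} (+ ∃-successors) — a ∉ C possible
4. a : D?  L(a) = {B, E} ∪ {¬D}
   open: L(a) ⊇ {A, B, E, ¬D, ∃s.¬A} (+ ∃-successors) — a ∉ D possible
5. a : E?  L(a) = {B, E} ∪ {¬E}
   clash {E, ¬E} at a — a ∈ E
6. Entailed for a: {A, B, E}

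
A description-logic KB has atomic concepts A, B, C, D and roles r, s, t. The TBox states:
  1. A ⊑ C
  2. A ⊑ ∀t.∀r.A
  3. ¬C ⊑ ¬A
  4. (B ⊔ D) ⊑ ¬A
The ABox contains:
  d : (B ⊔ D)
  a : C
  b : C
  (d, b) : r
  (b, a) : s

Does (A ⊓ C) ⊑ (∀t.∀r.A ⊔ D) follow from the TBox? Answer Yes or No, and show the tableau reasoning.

Yes

1. (A ⊓ C) ⊑ (∀t.∀r.A ⊔ D)  ⇔  ((A ⊓ C) ⊓ (∃t.∃r.¬A ⊓ ¬D)) unsat w.r.t. T
   all branches close; clash {A, ¬A} at x₀
2. Hence (A ⊓ C) ⊑ (∀t.∀r.A ⊔ D): entailed.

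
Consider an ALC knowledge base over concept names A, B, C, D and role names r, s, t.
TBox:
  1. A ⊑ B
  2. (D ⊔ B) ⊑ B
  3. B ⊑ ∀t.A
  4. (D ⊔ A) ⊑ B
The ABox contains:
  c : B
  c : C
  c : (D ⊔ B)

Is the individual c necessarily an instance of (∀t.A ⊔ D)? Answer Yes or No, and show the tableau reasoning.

1. c : (∀t.A ⊔ D)?  L(c) = {B, C, (D ⊔ B)} ∪ {(∃t.¬A ⊓ ¬D)}
   clash {A, ¬A} at an ∃-successor — c ∈ (∀t.A ⊔ D)
2. Hence c : (∀t.A ⊔ D): entailed.

Yes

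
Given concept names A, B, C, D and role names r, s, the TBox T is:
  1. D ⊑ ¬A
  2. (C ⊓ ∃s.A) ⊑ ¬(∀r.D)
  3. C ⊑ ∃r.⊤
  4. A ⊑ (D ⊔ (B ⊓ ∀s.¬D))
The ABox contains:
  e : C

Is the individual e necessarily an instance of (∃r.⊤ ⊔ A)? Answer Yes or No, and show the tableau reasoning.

Yes

1. e : (∃r.⊤ ⊔ A)?  L(e) = {C} ∪ {(∀r.⊥ ⊓ ¬A)}
   clash ⊥ at an ∃-successor — e ∈ (∃r.⊤ ⊔ A)
2. Hence e : (∃r.⊤ ⊔ A): entailed.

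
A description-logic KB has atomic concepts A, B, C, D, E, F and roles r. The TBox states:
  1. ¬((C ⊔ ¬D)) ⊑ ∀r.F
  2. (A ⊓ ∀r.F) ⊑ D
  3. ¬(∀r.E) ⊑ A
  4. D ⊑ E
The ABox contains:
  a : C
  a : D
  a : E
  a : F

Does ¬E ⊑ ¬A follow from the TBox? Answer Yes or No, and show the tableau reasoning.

No

1. ¬E ⊑ ¬A  ⇔  (¬E ⊓ A) unsat w.r.t. T
   open: L(x₀) ⊇ {A, ¬D, ¬E, ∃r.¬F} (+ ∃-successors)
2. Hence ¬E ⊑ ¬A: not entailed.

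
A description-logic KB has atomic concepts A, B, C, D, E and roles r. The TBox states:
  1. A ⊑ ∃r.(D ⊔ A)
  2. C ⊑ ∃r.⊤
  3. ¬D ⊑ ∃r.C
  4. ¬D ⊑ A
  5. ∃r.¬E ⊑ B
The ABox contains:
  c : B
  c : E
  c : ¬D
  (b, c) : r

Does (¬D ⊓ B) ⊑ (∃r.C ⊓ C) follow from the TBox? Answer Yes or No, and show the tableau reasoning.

No

1. (¬D ⊓ B) ⊑ (∃r.C ⊓ C)  ⇔  ((¬D ⊓ B) ⊓ (∀r.¬C ⊔ ¬C)) unsat w.r.t. T
   apply at x₀: ¬D⊑∃r.C; ¬D⊑A
   open: L(x₀) ⊇ {A, B, ¬C, ¬D, ∃r.(D ⊔ A), …} (+ ∃-successors)
2. Hence (¬D ⊓ B) ⊑ (∃r.C ⊓ C): not entailed.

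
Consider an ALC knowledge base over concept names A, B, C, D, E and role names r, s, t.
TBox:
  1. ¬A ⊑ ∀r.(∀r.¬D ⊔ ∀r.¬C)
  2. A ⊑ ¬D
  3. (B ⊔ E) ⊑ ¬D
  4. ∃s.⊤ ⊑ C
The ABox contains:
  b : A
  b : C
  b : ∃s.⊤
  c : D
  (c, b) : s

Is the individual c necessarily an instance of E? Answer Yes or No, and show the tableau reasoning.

1. c : E?  L(c) = {D} ∪ {¬E}
   open: L(c) ⊇ {C, D, ¬A, ¬B, ¬E, …} — c ∉ E possible
2. Hence c : E: not entailed.

No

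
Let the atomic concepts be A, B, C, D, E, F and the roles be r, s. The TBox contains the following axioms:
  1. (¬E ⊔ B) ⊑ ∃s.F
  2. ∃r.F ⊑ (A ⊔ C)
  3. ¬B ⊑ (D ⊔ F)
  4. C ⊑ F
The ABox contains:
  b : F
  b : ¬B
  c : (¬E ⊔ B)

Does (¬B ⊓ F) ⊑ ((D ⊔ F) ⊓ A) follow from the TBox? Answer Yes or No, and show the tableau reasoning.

1. (¬B ⊓ F) ⊑ ((D ⊔ F) ⊓ A)  ⇔  ((¬B ⊓ F) ⊓ ((¬D ⊓ ¬F) ⊔ ¬A)) unsat w.r.t. T
   apply at x₀: ¬B⊑(D ⊔ F)
   open: L(x₀) ⊇ {E, F, ¬A, ¬B, ∀r.¬F}
2. Hence (¬B ⊓ F) ⊑ ((D ⊔ F) ⊓ A): not entailed.

No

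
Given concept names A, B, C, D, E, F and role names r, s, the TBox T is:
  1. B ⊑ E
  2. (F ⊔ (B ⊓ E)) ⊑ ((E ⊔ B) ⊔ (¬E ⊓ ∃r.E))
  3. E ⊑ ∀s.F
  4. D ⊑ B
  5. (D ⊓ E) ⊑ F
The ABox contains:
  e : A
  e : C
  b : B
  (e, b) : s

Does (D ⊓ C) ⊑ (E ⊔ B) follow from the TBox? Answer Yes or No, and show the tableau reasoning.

1. (D ⊓ C) ⊑ (E ⊔ B)  ⇔  ((D ⊓ C) ⊓ (¬E ⊓ ¬B)) unsat w.r.t. T
   all branches close; clash {B, ¬B} at x₀
2. Hence (D ⊓ C) ⊑ (E ⊔ B): entailed.

Yes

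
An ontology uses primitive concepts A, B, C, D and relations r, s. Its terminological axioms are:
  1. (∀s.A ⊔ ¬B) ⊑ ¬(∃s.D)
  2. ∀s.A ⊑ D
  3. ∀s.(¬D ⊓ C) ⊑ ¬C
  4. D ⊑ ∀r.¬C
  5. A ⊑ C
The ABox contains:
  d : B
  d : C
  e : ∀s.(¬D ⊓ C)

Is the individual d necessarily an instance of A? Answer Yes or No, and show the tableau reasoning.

1. d : A?  L(d) = {B, C} ∪ {¬A}
   open: L(d) ⊇ {B, C, ¬A, ¬D, ∃s.(D ⊔ ¬C), …} (+ ∃-successors) — d ∉ A possible
2. Hence d : A: not entailed.

No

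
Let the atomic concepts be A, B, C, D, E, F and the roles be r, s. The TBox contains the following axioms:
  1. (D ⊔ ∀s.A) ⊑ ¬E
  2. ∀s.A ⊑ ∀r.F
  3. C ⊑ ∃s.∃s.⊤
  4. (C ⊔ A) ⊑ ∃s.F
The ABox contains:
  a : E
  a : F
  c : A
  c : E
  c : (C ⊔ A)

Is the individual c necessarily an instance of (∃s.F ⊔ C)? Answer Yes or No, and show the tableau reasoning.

1. c : (∃s.F ⊔ C)?  L(c) = {A, E, (C ⊔ A)} ∪ {(∀s.¬F ⊓ ¬C)}
   clash {E, ¬E} at c — c ∈ (∃s.F ⊔ C)
2. Hence c : (∃s.F ⊔ C): entailed.

Yes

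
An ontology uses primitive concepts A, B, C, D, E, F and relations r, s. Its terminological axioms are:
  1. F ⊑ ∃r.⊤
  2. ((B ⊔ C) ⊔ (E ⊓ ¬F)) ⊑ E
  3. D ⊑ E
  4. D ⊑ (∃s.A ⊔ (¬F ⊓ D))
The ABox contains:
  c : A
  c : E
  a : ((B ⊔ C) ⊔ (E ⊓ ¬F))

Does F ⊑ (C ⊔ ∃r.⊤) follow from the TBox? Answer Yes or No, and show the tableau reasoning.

1. F ⊑ (C ⊔ ∃r.⊤)  ⇔  (F ⊓ (¬C ⊓ ∀r.⊥)) unsat w.r.t. T
   all branches close; clash {F, ¬F} at x₀
2. Hence F ⊑ (C ⊔ ∃r.⊤): entailed.

Yes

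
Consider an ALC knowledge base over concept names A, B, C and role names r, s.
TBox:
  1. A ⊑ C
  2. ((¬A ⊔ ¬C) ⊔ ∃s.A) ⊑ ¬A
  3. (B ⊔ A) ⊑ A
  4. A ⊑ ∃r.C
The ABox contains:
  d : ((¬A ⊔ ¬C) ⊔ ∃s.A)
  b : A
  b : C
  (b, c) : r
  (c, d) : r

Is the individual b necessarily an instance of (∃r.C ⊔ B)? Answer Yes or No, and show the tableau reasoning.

Yes

1. b : (∃r.C ⊔ B)?  L(b) = {A, C} ∪ {(∀r.¬C ⊓ ¬B)}
   clash {A, ¬A} at b — b ∈ (∃r.C ⊔ B)
2. Hence b : (∃r.C ⊔ B): entailed.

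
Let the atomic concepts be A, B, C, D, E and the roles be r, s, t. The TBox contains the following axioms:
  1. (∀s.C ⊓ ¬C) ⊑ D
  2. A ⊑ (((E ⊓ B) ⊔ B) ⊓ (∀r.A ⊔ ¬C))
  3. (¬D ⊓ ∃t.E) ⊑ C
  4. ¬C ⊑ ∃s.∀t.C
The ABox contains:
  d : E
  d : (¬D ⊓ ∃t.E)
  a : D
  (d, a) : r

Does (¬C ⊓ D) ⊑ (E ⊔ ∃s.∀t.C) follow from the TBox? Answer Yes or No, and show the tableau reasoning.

Yes

1. (¬C ⊓ D) ⊑ (E ⊔ ∃s.∀t.C)  ⇔  ((¬C ⊓ D) ⊓ (¬E ⊓ ∀s.∃t.¬C)) unsat w.r.t. T
   all branches close; clash {C, ¬C} at x₀
2. Hence (¬C ⊓ D) ⊑ (E ⊔ ∃s.∀t.C): entailed.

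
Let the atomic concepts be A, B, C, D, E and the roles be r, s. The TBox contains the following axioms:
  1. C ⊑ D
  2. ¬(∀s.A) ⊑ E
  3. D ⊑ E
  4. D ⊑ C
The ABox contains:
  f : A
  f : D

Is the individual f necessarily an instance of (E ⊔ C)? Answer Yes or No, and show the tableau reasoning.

Yes

1. f : (E ⊔ C)?  L(f) = {A, D} ∪ {(¬E ⊓ ¬C)}
   clash {C, ¬C} at f — f ∈ (E ⊔ C)
2. Hence f : (E ⊔ C): entailed.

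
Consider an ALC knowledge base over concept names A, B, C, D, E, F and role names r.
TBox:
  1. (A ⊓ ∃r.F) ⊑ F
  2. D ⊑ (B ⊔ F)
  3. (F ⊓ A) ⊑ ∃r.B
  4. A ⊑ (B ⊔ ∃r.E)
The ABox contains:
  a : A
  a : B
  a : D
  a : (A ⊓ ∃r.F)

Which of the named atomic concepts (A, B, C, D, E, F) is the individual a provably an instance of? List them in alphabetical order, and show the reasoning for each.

{A, B, D, F}

1. a : A?  L(a) = {A, B, D, (A ⊓ ∃r.F)} ∪ {¬A}
   clash {A, ¬A} at a — a ∈ A
2. a : B?  L(a) = {A, B, D, (A ⊓ ∃r.F)} ∪ {¬B}
   clash {B, ¬B} at a — a ∈ B
3. a : C?  L(a) = {A, B, D, (A ⊓ ∃r.F)} ∪ {¬C}
   apply at a: (A ⊓ ∃r.F)⊑F; D⊑(B ⊔ F); A⊑(B ⊔ ∃r.E)
   open: L(a) ⊇ {A, B, D, F, ¬C, …} (+ ∃-successors) — a ∉ C possible
4. a : D?  L(a) = {A, B, D, (A ⊓ ∃r.F)} ∪ {¬D}
   clash {D, ¬D} at a — a ∈ D
5. a : E?  L(a) = {A, B, D, (A ⊓ ∃r.F)} ∪ {¬E}
   apply at a: (A ⊓ ∃r.F)⊑F; D⊑(B ⊔ F); A⊑(B ⊔ ∃r.E)
   open: L(a) ⊇ {A, B, D, F, ¬E, …} (+ ∃-successors) — a ∉ E possible
6. a : F?  L(a) = {A, B, D, (A ⊓ ∃r.F)} ∪ {¬F}
   clash {F, ¬F} at a — a ∈ F
7. Entailed for a: {A, B, D, F}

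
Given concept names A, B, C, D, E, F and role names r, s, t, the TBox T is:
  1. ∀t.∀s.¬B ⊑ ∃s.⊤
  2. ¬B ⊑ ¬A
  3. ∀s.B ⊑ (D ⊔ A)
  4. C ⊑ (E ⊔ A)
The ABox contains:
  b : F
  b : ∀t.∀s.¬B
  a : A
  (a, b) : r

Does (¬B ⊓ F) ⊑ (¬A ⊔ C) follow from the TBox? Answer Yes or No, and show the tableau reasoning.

1. (¬B ⊓ F) ⊑ (¬A ⊔ C)  ⇔  ((¬B ⊓ F) ⊓ (A ⊓ ¬C)) unsat w.r.t. T
   all branches close; clash {A, ¬A} at x₀
2. Hence (¬B ⊓ F) ⊑ (¬A ⊔ C): entailed.

Yes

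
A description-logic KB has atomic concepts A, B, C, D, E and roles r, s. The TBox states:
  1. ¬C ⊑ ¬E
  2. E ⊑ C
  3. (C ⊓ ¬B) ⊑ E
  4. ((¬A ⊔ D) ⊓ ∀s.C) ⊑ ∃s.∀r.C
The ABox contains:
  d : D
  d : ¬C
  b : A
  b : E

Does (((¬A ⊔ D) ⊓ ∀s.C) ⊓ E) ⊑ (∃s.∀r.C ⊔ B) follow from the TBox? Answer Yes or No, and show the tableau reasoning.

Yes

1. (((¬A ⊔ D) ⊓ ∀s.C) ⊓ E) ⊑ (∃s.∀r.C ⊔ B)  ⇔  ((((¬A ⊔ D) ⊓ ∀s.C) ⊓ E) ⊓ (∀s.∃r.¬C ⊓ ¬B)) unsat w.r.t. T
   all branches close; clash {E, ¬E} at x₀
2. Hence (((¬A ⊔ D) ⊓ ∀s.C) ⊓ E) ⊑ (∃s.∀r.C ⊔ B): entailed.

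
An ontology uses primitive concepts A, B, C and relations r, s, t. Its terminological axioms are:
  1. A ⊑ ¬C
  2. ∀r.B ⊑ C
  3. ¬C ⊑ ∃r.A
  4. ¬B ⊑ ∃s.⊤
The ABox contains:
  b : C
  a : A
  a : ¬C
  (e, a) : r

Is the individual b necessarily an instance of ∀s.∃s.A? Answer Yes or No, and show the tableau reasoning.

No

1. b : ∀s.∃s.A?  L(b) = {C} ∪ {∃s.∀s.¬A}
   open: L(b) ⊇ {B, C, ¬A, ∃s.∀s.¬A} (+ ∃-successors) — b ∉ ∀s.∃s.A possible
2. Hence b : ∀s.∃s.A: not entailed.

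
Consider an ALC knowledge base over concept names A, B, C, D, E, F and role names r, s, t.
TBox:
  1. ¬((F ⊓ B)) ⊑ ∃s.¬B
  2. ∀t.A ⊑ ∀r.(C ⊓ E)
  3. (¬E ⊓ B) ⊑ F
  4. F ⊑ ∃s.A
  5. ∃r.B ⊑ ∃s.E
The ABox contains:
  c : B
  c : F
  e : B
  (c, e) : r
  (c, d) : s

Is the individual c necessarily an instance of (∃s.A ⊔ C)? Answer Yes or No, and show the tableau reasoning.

1. c : (∃s.A ⊔ C)?  L(c) = {B, F} ∪ {(∀s.¬A ⊓ ¬C)}
   clash {A, ¬A} at an ∃-successor — c ∈ (∃s.A ⊔ C)
2. Hence c : (∃s.A ⊔ C): entailed.

Yes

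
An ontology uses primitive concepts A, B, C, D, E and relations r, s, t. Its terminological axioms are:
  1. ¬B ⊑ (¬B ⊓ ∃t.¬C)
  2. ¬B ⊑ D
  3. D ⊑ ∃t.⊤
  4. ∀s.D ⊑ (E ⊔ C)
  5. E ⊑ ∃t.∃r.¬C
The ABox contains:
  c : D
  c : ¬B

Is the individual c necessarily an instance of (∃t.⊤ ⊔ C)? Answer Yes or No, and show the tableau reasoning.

1. c : (∃t.⊤ ⊔ C)?  L(c) = {D, ¬B} ∪ {(∀t.⊥ ⊓ ¬C)}
   clash {C, ¬C} at c — c ∈ (∃t.⊤ ⊔ C)
2. Hence c : (∃t.⊤ ⊔ C): entailed.

Yes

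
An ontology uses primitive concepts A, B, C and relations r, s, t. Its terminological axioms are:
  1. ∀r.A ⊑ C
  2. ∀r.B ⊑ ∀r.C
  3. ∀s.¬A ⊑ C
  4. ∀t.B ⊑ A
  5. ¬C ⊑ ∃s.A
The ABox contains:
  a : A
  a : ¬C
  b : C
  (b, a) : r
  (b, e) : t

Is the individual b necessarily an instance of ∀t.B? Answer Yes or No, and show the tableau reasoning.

1. b : ∀t.B?  L(b) = {C} ∪ {∃t.¬B}
   open: L(b) ⊇ {C, ∃r.¬B, ∃t.¬B} (+ ∃-successors) — b ∉ ∀t.B possible
2. Hence b : ∀t.B: not entailed.

No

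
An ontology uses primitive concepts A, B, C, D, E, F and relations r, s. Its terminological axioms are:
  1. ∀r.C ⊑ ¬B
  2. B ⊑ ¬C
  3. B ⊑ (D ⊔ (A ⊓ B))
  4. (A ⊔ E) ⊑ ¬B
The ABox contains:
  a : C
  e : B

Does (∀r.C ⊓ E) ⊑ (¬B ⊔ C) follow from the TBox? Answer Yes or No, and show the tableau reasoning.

Yes

1. (∀r.C ⊓ E) ⊑ (¬B ⊔ C)  ⇔  ((∀r.C ⊓ E) ⊓ (B ⊓ ¬C)) unsat w.r.t. T
   all branches close; clash {B, ¬B} at x₀
2. Hence (∀r.C ⊓ E) ⊑ (¬B ⊔ C): entailed.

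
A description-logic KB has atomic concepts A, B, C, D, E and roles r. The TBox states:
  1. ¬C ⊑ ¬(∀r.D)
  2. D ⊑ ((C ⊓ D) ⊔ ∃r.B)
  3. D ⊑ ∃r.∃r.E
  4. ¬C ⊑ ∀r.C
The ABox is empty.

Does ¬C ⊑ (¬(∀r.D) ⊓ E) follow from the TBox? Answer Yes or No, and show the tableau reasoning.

1. ¬C ⊑ (¬(∀r.D) ⊓ E)  ⇔  (¬C ⊓ (∀r.D ⊔ ¬E)) unsat w.r.t. T
   apply at x₀: ¬C⊑¬(∀r.D); ¬C⊑∀r.C
   open: L(x₀) ⊇ {¬C, ¬D, ¬E, ∀r.C, ∃r.¬D} (+ ∃-successors)
2. Hence ¬C ⊑ (¬(∀r.D) ⊓ E): not entailed.

No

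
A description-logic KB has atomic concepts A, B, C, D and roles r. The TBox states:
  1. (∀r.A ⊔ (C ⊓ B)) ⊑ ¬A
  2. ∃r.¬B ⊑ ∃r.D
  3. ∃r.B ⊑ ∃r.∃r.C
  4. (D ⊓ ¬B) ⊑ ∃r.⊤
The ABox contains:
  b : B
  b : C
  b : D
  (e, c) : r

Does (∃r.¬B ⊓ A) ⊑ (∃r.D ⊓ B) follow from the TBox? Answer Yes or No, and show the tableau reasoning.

No

1. (∃r.¬B ⊓ A) ⊑ (∃r.D ⊓ B)  ⇔  ((∃r.¬B ⊓ A) ⊓ (∀r.¬D ⊔ ¬B)) unsat w.r.t. T
   apply at x₀: ∃r.¬B⊑∃r.D
   open: L(x₀) ⊇ {A, ¬B, ¬D, ∀r.¬B, ∃r.D, …} (+ ∃-successors)
2. Hence (∃r.¬B ⊓ A) ⊑ (∃r.D ⊓ B): not entailed.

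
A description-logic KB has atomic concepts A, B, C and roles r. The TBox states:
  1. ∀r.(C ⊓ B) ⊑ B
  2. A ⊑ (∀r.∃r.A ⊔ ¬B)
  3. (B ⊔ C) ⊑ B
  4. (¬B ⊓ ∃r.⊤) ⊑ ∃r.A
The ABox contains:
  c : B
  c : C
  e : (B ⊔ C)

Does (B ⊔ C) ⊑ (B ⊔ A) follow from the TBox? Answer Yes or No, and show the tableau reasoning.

Yes

1. (B ⊔ C) ⊑ (B ⊔ A)  ⇔  ((B ⊔ C) ⊓ (¬B ⊓ ¬A)) unsat w.r.t. T
   all branches close; clash {B, ¬B} at x₀
2. Hence (B ⊔ C) ⊑ (B ⊔ A): entailed.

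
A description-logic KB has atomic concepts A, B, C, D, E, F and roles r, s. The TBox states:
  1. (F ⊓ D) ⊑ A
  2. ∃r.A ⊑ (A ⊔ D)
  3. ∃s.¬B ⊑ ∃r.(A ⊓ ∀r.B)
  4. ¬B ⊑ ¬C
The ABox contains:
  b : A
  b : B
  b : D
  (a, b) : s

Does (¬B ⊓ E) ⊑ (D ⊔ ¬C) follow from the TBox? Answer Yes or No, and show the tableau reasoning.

Yes

1. (¬B ⊓ E) ⊑ (D ⊔ ¬C)  ⇔  ((¬B ⊓ E) ⊓ (¬D ⊓ C)) unsat w.r.t. T
   all branches close; clash {C, ¬C} at x₀
2. Hence (¬B ⊓ E) ⊑ (D ⊔ ¬C): entailed.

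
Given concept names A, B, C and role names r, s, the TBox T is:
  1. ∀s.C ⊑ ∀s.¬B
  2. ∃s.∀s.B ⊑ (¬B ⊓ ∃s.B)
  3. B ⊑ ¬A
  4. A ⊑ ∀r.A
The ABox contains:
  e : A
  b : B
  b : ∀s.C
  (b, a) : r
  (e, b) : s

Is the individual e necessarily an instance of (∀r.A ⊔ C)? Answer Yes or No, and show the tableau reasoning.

1. e : (∀r.A ⊔ C)?  L(e) = {A} ∪ {(∃r.¬A ⊓ ¬C)}
   clash {A, ¬A} at e — e ∈ (∀r.A ⊔ C)
2. Hence e : (∀r.A ⊔ C): entailed.

Yes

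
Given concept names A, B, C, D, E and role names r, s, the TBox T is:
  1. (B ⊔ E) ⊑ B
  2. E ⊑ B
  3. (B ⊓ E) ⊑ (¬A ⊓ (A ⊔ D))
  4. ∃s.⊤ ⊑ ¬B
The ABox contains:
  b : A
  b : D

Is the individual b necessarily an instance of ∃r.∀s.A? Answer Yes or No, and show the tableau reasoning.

1. b : ∃r.∀s.A?  L(b) = {A, D} ∪ {∀r.∃s.¬A}
   open: L(b) ⊇ {A, D, ¬B, ¬E, ∀r.∃s.¬A, …} — b ∉ ∃r.∀s.A possible
2. Hence b : ∃r.∀s.A: not entailed.

No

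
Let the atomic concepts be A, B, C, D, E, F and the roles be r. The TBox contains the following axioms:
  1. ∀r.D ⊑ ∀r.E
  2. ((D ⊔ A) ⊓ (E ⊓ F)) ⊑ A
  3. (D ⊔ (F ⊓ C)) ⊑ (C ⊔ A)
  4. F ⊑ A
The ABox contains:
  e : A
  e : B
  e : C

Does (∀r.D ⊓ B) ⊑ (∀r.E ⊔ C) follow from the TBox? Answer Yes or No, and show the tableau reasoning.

1. (∀r.D ⊓ B) ⊑ (∀r.E ⊔ C)  ⇔  ((∀r.D ⊓ B) ⊓ (∃r.¬E ⊓ ¬C)) unsat w.r.t. T
   all branches close; clash {E, ¬E} at an ∃-successor
2. Hence (∀r.D ⊓ B) ⊑ (∀r.E ⊔ C): entailed.

Yes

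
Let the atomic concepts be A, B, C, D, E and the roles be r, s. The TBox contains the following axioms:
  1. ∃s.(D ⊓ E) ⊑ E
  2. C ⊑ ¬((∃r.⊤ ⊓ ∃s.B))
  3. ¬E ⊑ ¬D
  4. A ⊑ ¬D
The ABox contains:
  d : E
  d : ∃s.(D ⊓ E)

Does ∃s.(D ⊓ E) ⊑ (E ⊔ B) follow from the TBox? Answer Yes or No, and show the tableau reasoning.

Yes

1. ∃s.(D ⊓ E) ⊑ (E ⊔ B)  ⇔  (∃s.(D ⊓ E) ⊓ (¬E ⊓ ¬B)) unsat w.r.t. T
   all branches close; clash {E, ¬E} at x₀
2. Hence ∃s.(D ⊓ E) ⊑ (E ⊔ B): entailed.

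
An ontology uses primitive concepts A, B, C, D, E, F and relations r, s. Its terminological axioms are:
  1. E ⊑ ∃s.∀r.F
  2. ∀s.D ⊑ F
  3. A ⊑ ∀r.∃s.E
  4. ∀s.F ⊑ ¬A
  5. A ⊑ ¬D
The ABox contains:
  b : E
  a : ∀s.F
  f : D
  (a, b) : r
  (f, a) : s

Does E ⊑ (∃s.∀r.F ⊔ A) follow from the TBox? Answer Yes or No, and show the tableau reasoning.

Yes

1. E ⊑ (∃s.∀r.F ⊔ A)  ⇔  (E ⊓ (∀s.∃r.¬F ⊓ ¬A)) unsat w.r.t. T
   all branches close; clash {F, ¬F} at an ∃-successor
2. Hence E ⊑ (∃s.∀r.F ⊔ A): entailed.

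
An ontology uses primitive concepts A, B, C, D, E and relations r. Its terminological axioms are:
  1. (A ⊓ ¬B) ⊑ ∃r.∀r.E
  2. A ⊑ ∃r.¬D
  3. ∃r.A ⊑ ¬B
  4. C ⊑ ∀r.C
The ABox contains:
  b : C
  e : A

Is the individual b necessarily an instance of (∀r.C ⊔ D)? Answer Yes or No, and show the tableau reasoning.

Yes

1. b : (∀r.C ⊔ D)?  L(b) = {C} ∪ {(∃r.¬C ⊓ ¬D)}
   clash {C, ¬C} at an ∃-successor — b ∈ (∀r.C ⊔ D)
2. Hence b : (∀r.C ⊔ D): entailed.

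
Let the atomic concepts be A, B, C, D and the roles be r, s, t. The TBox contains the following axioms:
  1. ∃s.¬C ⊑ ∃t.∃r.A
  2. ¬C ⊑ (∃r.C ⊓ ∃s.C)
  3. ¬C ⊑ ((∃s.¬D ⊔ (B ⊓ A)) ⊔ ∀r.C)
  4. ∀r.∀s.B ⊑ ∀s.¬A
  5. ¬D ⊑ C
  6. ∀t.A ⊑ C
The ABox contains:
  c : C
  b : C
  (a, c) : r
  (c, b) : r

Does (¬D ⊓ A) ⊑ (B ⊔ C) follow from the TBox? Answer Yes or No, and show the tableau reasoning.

Yes

1. (¬D ⊓ A) ⊑ (B ⊔ C)  ⇔  ((¬D ⊓ A) ⊓ (¬B ⊓ ¬C)) unsat w.r.t. T
   all branches close; clash {C, ¬C} at x₀
2. Hence (¬D ⊓ A) ⊑ (B ⊔ C): entailed.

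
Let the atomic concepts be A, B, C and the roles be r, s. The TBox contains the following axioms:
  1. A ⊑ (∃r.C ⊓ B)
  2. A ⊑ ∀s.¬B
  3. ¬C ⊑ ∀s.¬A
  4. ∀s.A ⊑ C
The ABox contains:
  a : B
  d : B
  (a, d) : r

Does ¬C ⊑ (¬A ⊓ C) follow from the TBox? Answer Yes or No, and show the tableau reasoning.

1. ¬C ⊑ (¬A ⊓ C)  ⇔  (¬C ⊓ (A ⊔ ¬C)) unsat w.r.t. T
   apply at x₀: ¬C⊑∀s.¬A
   open: L(x₀) ⊇ {¬A, ¬C, ∀s.¬A, ∃s.¬A} (+ ∃-successors)
2. Hence ¬C ⊑ (¬A ⊓ C): not entailed.

No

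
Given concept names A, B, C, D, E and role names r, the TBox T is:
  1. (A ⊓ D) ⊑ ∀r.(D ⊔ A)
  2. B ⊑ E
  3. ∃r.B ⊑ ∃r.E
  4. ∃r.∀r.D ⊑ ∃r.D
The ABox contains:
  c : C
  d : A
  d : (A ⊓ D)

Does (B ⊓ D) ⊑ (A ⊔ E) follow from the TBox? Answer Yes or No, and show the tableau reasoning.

1. (B ⊓ D) ⊑ (A ⊔ E)  ⇔  ((B ⊓ D) ⊓ (¬A ⊓ ¬E)) unsat w.r.t. T
   all branches close; clash {E, ¬E} at x₀
2. Hence (B ⊓ D) ⊑ (A ⊔ E): entailed.

Yes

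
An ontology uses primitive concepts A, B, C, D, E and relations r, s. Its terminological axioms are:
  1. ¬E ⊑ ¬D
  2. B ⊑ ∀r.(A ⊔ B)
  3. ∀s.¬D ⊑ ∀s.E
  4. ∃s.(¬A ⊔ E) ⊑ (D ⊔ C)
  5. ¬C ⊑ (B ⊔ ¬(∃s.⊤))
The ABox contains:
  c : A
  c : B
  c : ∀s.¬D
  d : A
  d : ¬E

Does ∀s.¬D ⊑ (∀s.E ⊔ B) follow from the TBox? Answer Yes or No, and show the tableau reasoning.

Yes

1. ∀s.¬D ⊑ (∀s.E ⊔ B)  ⇔  (∀s.¬D ⊓ (∃s.¬E ⊓ ¬B)) unsat w.r.t. T
   all branches close; clash ⊥ at an ∃-successor
2. Hence ∀s.¬D ⊑ (∀s.E ⊔ B): entailed.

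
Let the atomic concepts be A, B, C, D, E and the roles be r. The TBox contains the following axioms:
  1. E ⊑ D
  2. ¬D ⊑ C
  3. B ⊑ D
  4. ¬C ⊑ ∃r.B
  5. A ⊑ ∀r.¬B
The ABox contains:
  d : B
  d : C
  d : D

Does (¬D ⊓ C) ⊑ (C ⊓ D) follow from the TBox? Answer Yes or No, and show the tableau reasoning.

1. (¬D ⊓ C) ⊑ (C ⊓ D)  ⇔  ((¬D ⊓ C) ⊓ (¬C ⊔ ¬D)) unsat w.r.t. T
   open: L(x₀) ⊇ {C, ¬A, ¬B, ¬D, ¬E}
2. Hence (¬D ⊓ C) ⊑ (C ⊓ D): not entailed.

No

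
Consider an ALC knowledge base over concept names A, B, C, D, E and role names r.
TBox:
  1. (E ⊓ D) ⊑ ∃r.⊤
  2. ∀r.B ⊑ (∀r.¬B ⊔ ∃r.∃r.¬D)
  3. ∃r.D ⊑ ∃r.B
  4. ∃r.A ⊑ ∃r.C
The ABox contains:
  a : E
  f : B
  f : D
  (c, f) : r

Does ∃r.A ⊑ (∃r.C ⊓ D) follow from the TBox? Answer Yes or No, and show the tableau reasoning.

1. ∃r.A ⊑ (∃r.C ⊓ D)  ⇔  (∃r.A ⊓ (∀r.¬C ⊔ ¬D)) unsat w.r.t. T
   apply at x₀: ∃r.A⊑∃r.C
   open: L(x₀) ⊇ {¬D, ¬E, ∀r.¬D, ∃r.A, ∃r.C, …} (+ ∃-successors)
2. Hence ∃r.A ⊑ (∃r.C ⊓ D): not entailed.

No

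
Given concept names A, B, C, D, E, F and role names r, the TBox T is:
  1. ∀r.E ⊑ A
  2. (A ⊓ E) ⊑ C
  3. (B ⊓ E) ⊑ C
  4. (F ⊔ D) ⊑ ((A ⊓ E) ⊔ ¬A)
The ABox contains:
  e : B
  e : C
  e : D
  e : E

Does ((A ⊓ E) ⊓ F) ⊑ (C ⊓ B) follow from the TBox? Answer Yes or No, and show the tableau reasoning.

1. ((A ⊓ E) ⊓ F) ⊑ (C ⊓ B)  ⇔  (((A ⊓ E) ⊓ F) ⊓ (¬C ⊔ ¬B)) unsat w.r.t. T
   apply at x₀: (A ⊓ E)⊑C
   open: L(x₀) ⊇ {A, C, E, F, ¬B}
2. Hence ((A ⊓ E) ⊓ F) ⊑ (C ⊓ B): not entailed.

No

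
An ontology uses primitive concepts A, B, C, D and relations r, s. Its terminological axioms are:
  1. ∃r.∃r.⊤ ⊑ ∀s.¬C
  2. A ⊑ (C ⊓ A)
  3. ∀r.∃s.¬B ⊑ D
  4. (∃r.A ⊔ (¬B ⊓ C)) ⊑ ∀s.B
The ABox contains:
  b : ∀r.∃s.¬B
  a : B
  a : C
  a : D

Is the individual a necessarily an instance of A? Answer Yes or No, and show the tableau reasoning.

No

1. a : A?  L(a) = {B, C, D} ∪ {¬A}
   open: L(a) ⊇ {B, C, D, ¬A, ∀r.¬A, …} — a ∉ A possible
2. Hence a : A: not entailed.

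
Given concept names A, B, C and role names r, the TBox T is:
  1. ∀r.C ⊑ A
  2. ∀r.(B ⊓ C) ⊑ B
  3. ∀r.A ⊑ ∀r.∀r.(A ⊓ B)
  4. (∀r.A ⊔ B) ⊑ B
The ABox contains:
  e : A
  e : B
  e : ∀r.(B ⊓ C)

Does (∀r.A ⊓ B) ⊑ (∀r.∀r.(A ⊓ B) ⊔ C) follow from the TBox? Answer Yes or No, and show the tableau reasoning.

Yes

1. (∀r.A ⊓ B) ⊑ (∀r.∀r.(A ⊓ B) ⊔ C)  ⇔  ((∀r.A ⊓ B) ⊓ (∃r.∃r.(¬A ⊔ ¬B) ⊓ ¬C)) unsat w.r.t. T
   all branches close; clash {B, ¬B} at an ∃-successor
2. Hence (∀r.A ⊓ B) ⊑ (∀r.∀r.(A ⊓ B) ⊔ C): entailed.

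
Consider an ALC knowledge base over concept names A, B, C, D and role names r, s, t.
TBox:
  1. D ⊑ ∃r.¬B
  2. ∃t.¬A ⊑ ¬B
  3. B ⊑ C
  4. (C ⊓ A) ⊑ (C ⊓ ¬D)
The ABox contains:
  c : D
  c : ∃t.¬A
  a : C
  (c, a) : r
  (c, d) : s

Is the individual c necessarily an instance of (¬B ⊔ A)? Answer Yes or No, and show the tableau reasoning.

Yes

1. c : (¬B ⊔ A)?  L(c) = {D, ∃t.¬A} ∪ {(B ⊓ ¬A)}
   clash {B, ¬B} at c — c ∈ (¬B ⊔ A)
2. Hence c : (¬B ⊔ A): entailed.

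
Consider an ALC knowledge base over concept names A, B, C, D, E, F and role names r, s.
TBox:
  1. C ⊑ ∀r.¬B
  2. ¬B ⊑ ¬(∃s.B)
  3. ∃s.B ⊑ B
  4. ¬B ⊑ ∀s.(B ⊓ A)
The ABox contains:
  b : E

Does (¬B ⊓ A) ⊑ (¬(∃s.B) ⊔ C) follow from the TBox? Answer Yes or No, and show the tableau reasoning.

1. (¬B ⊓ A) ⊑ (¬(∃s.B) ⊔ C)  ⇔  ((¬B ⊓ A) ⊓ (∃s.B ⊓ ¬C)) unsat w.r.t. T
   all branches close; clash {B, ¬B} at an ∃-successor
2. Hence (¬B ⊓ A) ⊑ (¬(∃s.B) ⊔ C): entailed.

Yes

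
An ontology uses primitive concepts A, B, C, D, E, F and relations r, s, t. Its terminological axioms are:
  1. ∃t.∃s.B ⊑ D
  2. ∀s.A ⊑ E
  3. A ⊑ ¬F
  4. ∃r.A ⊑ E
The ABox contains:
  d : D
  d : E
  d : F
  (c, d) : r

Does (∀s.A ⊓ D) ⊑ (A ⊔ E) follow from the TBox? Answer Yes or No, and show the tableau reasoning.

1. (∀s.A ⊓ D) ⊑ (A ⊔ E)  ⇔  ((∀s.A ⊓ D) ⊓ (¬A ⊓ ¬E)) unsat w.r.t. T
   all branches close; clash {E, ¬E} at x₀
2. Hence (∀s.A ⊓ D) ⊑ (A ⊔ E): entailed.

Yes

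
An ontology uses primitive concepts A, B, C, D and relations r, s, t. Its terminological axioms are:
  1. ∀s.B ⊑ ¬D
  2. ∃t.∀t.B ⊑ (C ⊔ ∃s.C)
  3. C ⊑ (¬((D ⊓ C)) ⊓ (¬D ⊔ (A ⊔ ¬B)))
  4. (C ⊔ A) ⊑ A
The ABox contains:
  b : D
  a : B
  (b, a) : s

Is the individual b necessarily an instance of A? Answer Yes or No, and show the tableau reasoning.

No

1. b : A?  L(b) = {D} ∪ {¬A}
   open: L(b) ⊇ {D, ¬A, ¬C, ∀t.∃t.¬B, ∃s.¬B} (+ ∃-successors) — b ∉ A possible
2. Hence b : A: not entailed.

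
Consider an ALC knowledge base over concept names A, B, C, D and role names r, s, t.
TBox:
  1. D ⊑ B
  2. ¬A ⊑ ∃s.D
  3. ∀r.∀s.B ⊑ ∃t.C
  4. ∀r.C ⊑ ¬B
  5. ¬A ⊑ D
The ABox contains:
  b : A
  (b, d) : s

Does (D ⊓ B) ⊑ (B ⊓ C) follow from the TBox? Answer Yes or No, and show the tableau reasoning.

1. (D ⊓ B) ⊑ (B ⊓ C)  ⇔  ((D ⊓ B) ⊓ (¬B ⊔ ¬C)) unsat w.r.t. T
   open: L(x₀) ⊇ {A, B, D, ¬C, ∃r.¬C, …} (+ ∃-successors)
2. Hence (D ⊓ B) ⊑ (B ⊓ C): not entailed.

No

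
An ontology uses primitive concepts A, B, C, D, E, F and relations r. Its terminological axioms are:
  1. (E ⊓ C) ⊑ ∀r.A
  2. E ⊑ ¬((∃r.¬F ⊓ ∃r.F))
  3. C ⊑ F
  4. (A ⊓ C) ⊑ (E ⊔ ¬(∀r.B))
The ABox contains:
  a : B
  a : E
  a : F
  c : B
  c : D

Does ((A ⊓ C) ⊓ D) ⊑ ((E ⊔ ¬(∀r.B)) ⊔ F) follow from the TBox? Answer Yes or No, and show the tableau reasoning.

Yes

1. ((A ⊓ C) ⊓ D) ⊑ ((E ⊔ ¬(∀r.B)) ⊔ F)  ⇔  (((A ⊓ C) ⊓ D) ⊓ ((¬E ⊓ ∀r.B) ⊓ ¬F)) unsat w.r.t. T
   all branches close; clash {F, ¬F} at x₀
2. Hence ((A ⊓ C) ⊓ D) ⊑ ((E ⊔ ¬(∀r.B)) ⊔ F): entailed.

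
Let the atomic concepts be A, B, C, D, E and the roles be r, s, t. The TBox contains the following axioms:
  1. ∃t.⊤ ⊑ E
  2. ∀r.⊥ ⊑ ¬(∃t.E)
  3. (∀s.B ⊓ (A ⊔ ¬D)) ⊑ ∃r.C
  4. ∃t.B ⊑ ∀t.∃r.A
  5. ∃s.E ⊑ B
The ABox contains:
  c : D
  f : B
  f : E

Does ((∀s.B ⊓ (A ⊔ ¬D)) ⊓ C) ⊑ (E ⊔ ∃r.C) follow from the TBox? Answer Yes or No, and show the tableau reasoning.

Yes

1. ((∀s.B ⊓ (A ⊔ ¬D)) ⊓ C) ⊑ (E ⊔ ∃r.C)  ⇔  (((∀s.B ⊓ (A ⊔ ¬D)) ⊓ C) ⊓ (¬E ⊓ ∀r.¬C)) unsat w.r.t. T
   all branches close; clash {E, ¬E} at x₀
2. Hence ((∀s.B ⊓ (A ⊔ ¬D)) ⊓ C) ⊑ (E ⊔ ∃r.C): entailed.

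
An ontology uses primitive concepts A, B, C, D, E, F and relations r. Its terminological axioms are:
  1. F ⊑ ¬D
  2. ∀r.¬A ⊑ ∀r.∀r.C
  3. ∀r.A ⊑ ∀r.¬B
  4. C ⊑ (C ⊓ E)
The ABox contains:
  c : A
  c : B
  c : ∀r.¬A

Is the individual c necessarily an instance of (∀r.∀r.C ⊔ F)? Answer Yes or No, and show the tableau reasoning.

1. c : (∀r.∀r.C ⊔ F)?  L(c) = {A, B, ∀r.¬A} ∪ {(∃r.∃r.¬C ⊓ ¬F)}
   clash {C, ¬C} at an ∃-successor — c ∈ (∀r.∀r.C ⊔ F)
2. Hence c : (∀r.∀r.C ⊔ F): entailed.

Yes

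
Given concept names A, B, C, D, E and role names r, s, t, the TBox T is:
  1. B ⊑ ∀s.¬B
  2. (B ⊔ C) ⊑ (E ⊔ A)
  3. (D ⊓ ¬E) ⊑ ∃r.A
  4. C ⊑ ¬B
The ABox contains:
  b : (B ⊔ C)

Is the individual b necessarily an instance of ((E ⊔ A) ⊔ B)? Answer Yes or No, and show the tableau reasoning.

1. b : ((E ⊔ A) ⊔ B)?  L(b) = {(B ⊔ C)} ∪ {((¬E ⊓ ¬A) ⊓ ¬B)}
   clash {A, ¬A} at b — b ∈ ((E ⊔ A) ⊔ B)
2. Hence b : ((E ⊔ A) ⊔ B): entailed.

Yes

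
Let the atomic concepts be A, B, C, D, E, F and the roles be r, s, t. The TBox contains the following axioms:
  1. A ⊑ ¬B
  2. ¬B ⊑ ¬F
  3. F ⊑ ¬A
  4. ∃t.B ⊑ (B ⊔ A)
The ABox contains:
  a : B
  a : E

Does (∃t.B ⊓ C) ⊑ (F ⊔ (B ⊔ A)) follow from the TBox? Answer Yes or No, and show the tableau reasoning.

1. (∃t.B ⊓ C) ⊑ (F ⊔ (B ⊔ A))  ⇔  ((∃t.B ⊓ C) ⊓ (¬F ⊓ (¬B ⊓ ¬A))) unsat w.r.t. T
   all branches close; clash {A, ¬A} at x₀
2. Hence (∃t.B ⊓ C) ⊑ (F ⊔ (B ⊔ A)): entailed.

Yes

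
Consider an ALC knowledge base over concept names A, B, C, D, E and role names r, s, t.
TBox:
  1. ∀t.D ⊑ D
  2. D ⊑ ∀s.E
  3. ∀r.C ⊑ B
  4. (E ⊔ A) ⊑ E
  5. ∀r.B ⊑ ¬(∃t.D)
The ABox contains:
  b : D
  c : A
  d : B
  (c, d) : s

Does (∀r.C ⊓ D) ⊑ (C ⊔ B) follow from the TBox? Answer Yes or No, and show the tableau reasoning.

1. (∀r.C ⊓ D) ⊑ (C ⊔ B)  ⇔  ((∀r.C ⊓ D) ⊓ (¬C ⊓ ¬B)) unsat w.r.t. T
   all branches close; clash {B, ¬B} at x₀
2. Hence (∀r.C ⊓ D) ⊑ (C ⊔ B): entailed.

Yes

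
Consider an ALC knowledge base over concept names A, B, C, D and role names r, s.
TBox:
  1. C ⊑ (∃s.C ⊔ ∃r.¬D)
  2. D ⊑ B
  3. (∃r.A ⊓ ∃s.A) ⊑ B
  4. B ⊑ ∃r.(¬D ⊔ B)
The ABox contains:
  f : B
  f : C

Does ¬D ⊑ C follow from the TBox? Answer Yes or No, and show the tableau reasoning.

No

1. ¬D ⊑ C  ⇔  (¬D ⊓ ¬C) unsat w.r.t. T
   open: L(x₀) ⊇ {¬B, ¬C, ¬D, ∀r.¬A}
2. Hence ¬D ⊑ C: not entailed.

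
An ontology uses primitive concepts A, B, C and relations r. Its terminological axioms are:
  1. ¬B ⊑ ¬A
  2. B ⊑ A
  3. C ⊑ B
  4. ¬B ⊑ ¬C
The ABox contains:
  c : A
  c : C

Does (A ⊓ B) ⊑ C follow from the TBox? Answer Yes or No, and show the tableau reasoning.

1. (A ⊓ B) ⊑ C  ⇔  ((A ⊓ B) ⊓ ¬C) unsat w.r.t. T
   open: L(x₀) ⊇ {A, B, ¬C}
2. Hence (A ⊓ B) ⊑ C: not entailed.

No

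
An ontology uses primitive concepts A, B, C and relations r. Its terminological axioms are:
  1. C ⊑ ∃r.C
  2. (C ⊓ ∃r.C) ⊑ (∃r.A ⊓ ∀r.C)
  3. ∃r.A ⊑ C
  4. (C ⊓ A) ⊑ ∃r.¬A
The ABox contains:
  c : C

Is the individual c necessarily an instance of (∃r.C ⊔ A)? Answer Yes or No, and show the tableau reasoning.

1. c : (∃r.C ⊔ A)?  L(c) = {C} ∪ {(∀r.¬C ⊓ ¬A)}
   clash {C, ¬C} at an ∃-successor — c ∈ (∃r.C ⊔ A)
2. Hence c : (∃r.C ⊔ A): entailed.

Yes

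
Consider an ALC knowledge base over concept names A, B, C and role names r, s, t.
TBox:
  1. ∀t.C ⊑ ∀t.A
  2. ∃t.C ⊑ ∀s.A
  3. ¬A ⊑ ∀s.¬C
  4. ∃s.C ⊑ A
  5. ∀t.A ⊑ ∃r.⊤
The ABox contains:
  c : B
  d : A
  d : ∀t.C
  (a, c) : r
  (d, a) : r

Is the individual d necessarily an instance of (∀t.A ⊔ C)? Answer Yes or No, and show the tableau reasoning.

1. d : (∀t.A ⊔ C)?  L(d) = {A, ∀t.C} ∪ {(∃t.¬A ⊓ ¬C)}
   clash {A, ¬A} at an ∃-successor — d ∈ (∀t.A ⊔ C)
2. Hence d : (∀t.A ⊔ C): entailed.

Yes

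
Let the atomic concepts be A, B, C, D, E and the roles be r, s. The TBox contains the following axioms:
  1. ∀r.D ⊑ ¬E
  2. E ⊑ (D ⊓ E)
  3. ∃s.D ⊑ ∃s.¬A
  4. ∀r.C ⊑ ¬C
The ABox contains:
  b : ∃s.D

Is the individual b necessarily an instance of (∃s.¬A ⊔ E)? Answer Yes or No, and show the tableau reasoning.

Yes

1. b : (∃s.¬A ⊔ E)?  L(b) = {∃s.D} ∪ {(∀s.A ⊓ ¬E)}
   clash {A, ¬A} at an ∃-successor — b ∈ (∃s.¬A ⊔ E)
2. Hence b : (∃s.¬A ⊔ E): entailed.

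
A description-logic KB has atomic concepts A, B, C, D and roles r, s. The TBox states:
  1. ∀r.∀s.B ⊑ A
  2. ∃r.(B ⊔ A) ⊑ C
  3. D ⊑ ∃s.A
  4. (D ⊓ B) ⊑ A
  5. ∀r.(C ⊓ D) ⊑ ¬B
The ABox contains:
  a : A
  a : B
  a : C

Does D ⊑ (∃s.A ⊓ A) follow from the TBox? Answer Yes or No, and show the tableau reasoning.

1. D ⊑ (∃s.A ⊓ A)  ⇔  (D ⊓ (∀s.¬A ⊔ ¬A)) unsat w.r.t. T
   apply at x₀: D⊑∃s.A
   open: L(x₀) ⊇ {D, ¬A, ¬B, ∀r.(¬B ⊓ ¬A), ∃r.∃s.¬B, …} (+ ∃-successors)
2. Hence D ⊑ (∃s.A ⊓ A): not entailed.

No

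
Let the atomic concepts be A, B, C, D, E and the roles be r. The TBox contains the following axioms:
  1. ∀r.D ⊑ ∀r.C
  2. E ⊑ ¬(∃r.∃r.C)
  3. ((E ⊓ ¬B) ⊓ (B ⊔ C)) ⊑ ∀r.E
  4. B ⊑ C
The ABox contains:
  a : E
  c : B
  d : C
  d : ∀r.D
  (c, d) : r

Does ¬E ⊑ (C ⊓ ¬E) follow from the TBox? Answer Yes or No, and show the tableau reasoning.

No

1. ¬E ⊑ (C ⊓ ¬E)  ⇔  (¬E ⊓ (¬C ⊔ E)) unsat w.r.t. T
   open: L(x₀) ⊇ {¬B, ¬C, ¬E, ∃r.¬D} (+ ∃-successors)
2. Hence ¬E ⊑ (C ⊓ ¬E): not entailed.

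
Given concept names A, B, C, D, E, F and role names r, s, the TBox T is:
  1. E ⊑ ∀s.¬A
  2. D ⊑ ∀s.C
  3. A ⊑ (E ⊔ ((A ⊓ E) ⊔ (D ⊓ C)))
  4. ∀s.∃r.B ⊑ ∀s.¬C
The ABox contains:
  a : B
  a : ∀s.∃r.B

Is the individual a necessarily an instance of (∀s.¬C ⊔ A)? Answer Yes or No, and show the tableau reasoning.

Yes

1. a : (∀s.¬C ⊔ A)?  L(a) = {B, ∀s.∃r.B} ∪ {(∃s.C ⊓ ¬A)}
   clash {C, ¬C} at an ∃-successor — a ∈ (∀s.¬C ⊔ A)
2. Hence a : (∀s.¬C ⊔ A): entailed.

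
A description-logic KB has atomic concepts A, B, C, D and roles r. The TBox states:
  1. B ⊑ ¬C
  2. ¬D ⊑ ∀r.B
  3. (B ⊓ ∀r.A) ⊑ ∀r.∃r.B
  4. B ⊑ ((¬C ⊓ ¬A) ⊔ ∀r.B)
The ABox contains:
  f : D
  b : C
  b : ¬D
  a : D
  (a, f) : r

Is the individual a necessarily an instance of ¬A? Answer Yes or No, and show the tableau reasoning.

1. a : ¬A?  L(a) = {D} ∪ {A}
   open: L(a) ⊇ {A, D, ¬B} — a ∉ ¬A possible
2. Hence a : ¬A: not entailed.

No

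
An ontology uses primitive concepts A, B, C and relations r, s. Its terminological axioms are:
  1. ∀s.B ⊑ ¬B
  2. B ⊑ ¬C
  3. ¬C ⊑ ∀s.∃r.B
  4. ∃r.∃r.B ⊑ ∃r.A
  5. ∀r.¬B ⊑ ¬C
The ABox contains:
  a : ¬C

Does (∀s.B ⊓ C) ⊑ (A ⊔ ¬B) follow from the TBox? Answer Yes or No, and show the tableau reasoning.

1. (∀s.B ⊓ C) ⊑ (A ⊔ ¬B)  ⇔  ((∀s.B ⊓ C) ⊓ (¬A ⊓ B)) unsat w.r.t. T
   all branches close; clash {C, ¬C} at x₀
2. Hence (∀s.B ⊓ C) ⊑ (A ⊔ ¬B): entailed.

Yes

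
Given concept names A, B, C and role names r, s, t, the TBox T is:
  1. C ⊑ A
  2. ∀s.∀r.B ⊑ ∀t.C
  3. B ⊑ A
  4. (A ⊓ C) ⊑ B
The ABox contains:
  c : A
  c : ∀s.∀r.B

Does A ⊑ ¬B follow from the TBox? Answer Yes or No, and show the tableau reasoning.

No

1. A ⊑ ¬B  ⇔  (A ⊓ B) unsat w.r.t. T
   open: L(x₀) ⊇ {A, B, ∃s.∃r.¬B} (+ ∃-successors)
2. Hence A ⊑ ¬B: not entailed.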